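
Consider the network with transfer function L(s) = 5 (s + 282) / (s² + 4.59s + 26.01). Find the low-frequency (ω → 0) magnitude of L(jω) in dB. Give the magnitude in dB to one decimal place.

34.7 dB

L(0) = 5 × 282 / 26.01 = 54.21
20 log₁₀(54.21) = 34.68 dB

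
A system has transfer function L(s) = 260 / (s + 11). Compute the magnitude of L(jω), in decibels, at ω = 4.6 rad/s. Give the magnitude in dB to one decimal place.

|j4.6 + 11| = √(4.6² + 11²) = 11.92
|L(j4.6)| = 260 / 11.92 = 21.806
20 log₁₀(21.806) = 26.77 dB

26.8 dB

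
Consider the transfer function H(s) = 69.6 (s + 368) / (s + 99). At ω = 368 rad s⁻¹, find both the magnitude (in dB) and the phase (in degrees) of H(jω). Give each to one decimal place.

|j368 + 368| = √(368² + 368²) = 520.4
|j368 + 99| = √(368² + 99²) = 381.1
|H(j368)| = 69.6 × 520.4 / 381.1 = 95.05
20 log₁₀(95.05) = 39.56 dB
∠(j368 + 368) = arctan(368/368) = 45.00°
∠(j368 + 99) = arctan(368/99) = 74.94°
∠H(j368) = 45.00° − 74.94° = -29.94°

|H| = 39.6 dB, ∠H = -29.9°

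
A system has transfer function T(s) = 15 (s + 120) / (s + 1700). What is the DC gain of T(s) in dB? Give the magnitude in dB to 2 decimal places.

T(0) = 15 × 120 / 1700 = 1.0588
20 log₁₀(1.0588) = 0.496 dB

0.50 dB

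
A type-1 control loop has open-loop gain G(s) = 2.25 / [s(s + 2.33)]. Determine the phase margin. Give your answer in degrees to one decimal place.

68.9°

Gain crossover: |G(jω)| = 1 at ω ≈ 0.901 rad/sec.
∠G(j0.901) = −90° − arctan(0.901/2.33) ≈ -111.14°
PM = 180° + (-111.14°) = 68.86°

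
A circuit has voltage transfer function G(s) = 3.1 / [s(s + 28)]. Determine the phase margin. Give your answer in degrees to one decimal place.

89.8°

Gain crossover: |G(jω)| = 1 at ω ≈ 0.111 rad s⁻¹.
∠G(j0.111) = −90° − arctan(0.111/28) ≈ -90.23°
PM = 180° + (-90.23°) = 89.77°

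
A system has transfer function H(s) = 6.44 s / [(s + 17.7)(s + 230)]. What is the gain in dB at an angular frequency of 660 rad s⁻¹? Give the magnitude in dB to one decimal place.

|j660| = 660
|j660 + 17.7| = √(660² + 17.7²) = 660.2
|j660 + 230| = √(660² + 230²) = 698.9
|H(j660)| = 6.44 × 660 / (660.2 × 698.9) = 0.0092108
20 log₁₀(0.0092108) = -40.71 dB

-40.7 dB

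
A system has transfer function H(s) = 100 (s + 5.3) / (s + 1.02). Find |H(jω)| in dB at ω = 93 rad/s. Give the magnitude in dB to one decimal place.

40.0 dB

|j93 + 5.3| = √(93² + 5.3²) = 93.15
|j93 + 1.02| = √(93² + 1.02²) = 93.01
|H(j93)| = 100 × 93.15 / 93.01 = 100.16
20 log₁₀(100.16) = 40.01 dB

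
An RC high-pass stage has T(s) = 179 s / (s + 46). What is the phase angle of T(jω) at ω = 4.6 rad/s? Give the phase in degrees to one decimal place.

84.3 deg

∠(j4.6) = 90.00°
∠(j4.6 + 46) = arctan(4.6/46) = 5.71°
∠T(j4.6) = 90.00° − 5.71° = 84.29°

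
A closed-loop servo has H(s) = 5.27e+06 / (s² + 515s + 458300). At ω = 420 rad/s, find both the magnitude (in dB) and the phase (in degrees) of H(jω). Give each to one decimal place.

|(j420)² + 515(j420) + 458300| = |2.819e+05 + j2.163e+05| = 3.553e+05
|H(j420)| = 5.27e+06 / 3.553e+05 = 14.832
20 log₁₀(14.832) = 23.42 dB
∠[(j420)² + 515(j420) + 458300] = ∠[2.819e+05 + j2.163e+05] = 37.50°
∠H(j420) = −37.50° = -37.50°

|H| = 23.4 dB, ∠H = -37.5°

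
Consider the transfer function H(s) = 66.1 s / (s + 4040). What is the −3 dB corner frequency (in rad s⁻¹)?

4040 rad s⁻¹

For a single-pole high-pass, the −3 dB point is at the pole: ω = 4040 rad s⁻¹.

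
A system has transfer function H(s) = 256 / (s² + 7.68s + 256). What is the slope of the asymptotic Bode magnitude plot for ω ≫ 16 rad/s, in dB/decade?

With 0 zeros and 2 poles, the high-frequency asymptotic slope is 20 × (0 − 2) = -40 dB/decade.

-40 dB/decade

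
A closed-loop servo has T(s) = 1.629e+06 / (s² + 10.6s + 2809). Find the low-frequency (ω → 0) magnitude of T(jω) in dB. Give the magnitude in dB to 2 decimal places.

T(0) = 1.629e+06 / 2809 = 579.92
20 log₁₀(579.92) = 55.267 dB

55.27 dB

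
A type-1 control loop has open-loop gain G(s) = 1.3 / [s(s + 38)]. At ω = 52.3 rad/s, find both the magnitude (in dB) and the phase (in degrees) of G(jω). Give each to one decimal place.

|j52.3 + 38| = √(52.3² + 38²) = 64.65
|j52.3| = 52.3
|G(j52.3)| = 1.3 / (64.65 × 52.3) = 0.00038449
20 log₁₀(0.00038449) = -68.30 dB
∠(j52.3 + 38) = arctan(52.3/38) = 54.00°
∠(j52.3) = 90.00°
∠G(j52.3) = − (54.00° + 90.00°) = -144.00°

|G| = -68.3 dB, ∠G = -144.0°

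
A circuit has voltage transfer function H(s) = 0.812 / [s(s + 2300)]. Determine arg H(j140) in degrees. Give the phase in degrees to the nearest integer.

-93°

∠(j140 + 2300) = arctan(140/2300) = 3.48°
∠(j140) = 90.00°
∠H(j140) = − (3.48° + 90.00°) = -93.48°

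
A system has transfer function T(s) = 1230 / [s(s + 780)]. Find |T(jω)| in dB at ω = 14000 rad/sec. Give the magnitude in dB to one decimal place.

|j14000 + 780| = √(14000² + 780²) = 1.402e+04
|j14000| = 1.4e+04
|T(j14000)| = 1230 / (1.402e+04 × 1.4e+04) = 6.2658e-06
20 log₁₀(6.2658e-06) = -104.06 dB

-104.1 dB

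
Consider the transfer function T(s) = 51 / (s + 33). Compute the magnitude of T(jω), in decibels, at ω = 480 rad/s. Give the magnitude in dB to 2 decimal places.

|j480 + 33| = √(480² + 33²) = 481.1
|T(j480)| = 51 / 481.1 = 0.106
20 log₁₀(0.106) = -19.494 dB

-19.49 dB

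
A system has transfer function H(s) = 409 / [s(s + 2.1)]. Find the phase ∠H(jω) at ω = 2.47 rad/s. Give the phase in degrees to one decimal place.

∠(j2.47 + 2.1) = arctan(2.47/2.1) = 49.63°
∠(j2.47) = 90.00°
∠H(j2.47) = − (49.63° + 90.00°) = -139.63°

-139.6°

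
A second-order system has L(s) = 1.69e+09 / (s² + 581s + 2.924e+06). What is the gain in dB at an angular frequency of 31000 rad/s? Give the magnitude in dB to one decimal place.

|(j31000)² + 581(j31000) + 2.924e+06| = |-9.5808e+08 + j1.8011e+07| = 9.582e+08
|L(j31000)| = 1.69e+09 / 9.582e+08 = 1.7636
20 log₁₀(1.7636) = 4.93 dB

4.9 dB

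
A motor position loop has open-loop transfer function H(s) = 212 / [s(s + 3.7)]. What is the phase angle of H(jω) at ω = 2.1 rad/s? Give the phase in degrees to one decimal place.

-119.6 deg

∠(j2.1 + 3.7) = arctan(2.1/3.7) = 29.58°
∠(j2.1) = 90.00°
∠H(j2.1) = − (29.58° + 90.00°) = -119.58°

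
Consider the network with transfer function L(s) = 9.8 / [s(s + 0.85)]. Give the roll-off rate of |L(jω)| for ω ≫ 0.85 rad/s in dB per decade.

-40 dB/decade

With 0 zeros and 2 poles, the high-frequency asymptotic slope is 20 × (0 − 2) = -40 dB/decade.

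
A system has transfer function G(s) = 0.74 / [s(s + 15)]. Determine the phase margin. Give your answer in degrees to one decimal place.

89.8°

Gain crossover: |G(jω)| = 1 at ω ≈ 0.0493 rad/s.
∠G(j0.0493) = −90° − arctan(0.0493/15) ≈ -90.19°
PM = 180° + (-90.19°) = 89.81°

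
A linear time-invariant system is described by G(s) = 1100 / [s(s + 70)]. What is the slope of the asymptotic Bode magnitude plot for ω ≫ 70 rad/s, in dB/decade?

-40 dB/decade

With 0 zeros and 2 poles, the high-frequency asymptotic slope is 20 × (0 − 2) = -40 dB/decade.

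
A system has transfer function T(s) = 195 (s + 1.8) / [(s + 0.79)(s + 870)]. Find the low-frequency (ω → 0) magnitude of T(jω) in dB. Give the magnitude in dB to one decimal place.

T(0) = 195 × 1.8 / (0.79 × 870) = 0.51069
20 log₁₀(0.51069) = -5.84 dB

-5.8 dB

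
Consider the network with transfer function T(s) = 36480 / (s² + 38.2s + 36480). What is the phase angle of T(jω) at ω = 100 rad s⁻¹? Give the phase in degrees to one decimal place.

-8.2°

∠[(j100)² + 38.2(j100) + 36480] = ∠[26480 + j3820] = 8.21°
∠T(j100) = −8.21° = -8.21°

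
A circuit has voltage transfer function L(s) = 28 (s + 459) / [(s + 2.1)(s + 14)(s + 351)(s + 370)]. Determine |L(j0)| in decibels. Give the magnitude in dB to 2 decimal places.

-49.46 dB

L(0) = 28 × 459 / (2.1 × 14 × 351 × 370) = 0.003366
20 log₁₀(0.003366) = -49.458 dB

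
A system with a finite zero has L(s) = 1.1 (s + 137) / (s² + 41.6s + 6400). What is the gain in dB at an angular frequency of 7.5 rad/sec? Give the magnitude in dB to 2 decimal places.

-32.48 dB

|j7.5 + 137| = √(7.5² + 137²) = 137.2
|(j7.5)² + 41.6(j7.5) + 6400| = |6343.8 + j312| = 6351
|L(j7.5)| = 1.1 × 137.2 / 6351 = 0.023763
20 log₁₀(0.023763) = -32.482 dB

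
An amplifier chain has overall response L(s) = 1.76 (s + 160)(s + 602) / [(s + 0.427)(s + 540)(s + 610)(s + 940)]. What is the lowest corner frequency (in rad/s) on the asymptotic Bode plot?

Break frequencies occur at each pole and zero magnitude: 0.427 rad/s, 160 rad/s, 540 rad/s, 602 rad/s, 610 rad/s, 940 rad/s.
The lowest is 0.427 rad/s.

0.427 rad/s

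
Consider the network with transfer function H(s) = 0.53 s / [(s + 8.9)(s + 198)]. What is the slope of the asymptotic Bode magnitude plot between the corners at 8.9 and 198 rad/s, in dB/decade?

In this band the factors already past their corner are: 1 differentiator zero, pole at 8.9; net slope = 0 dB/decade.

0 dB/decade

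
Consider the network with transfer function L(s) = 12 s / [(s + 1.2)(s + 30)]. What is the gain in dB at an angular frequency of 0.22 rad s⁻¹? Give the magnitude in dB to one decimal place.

-22.8 dB

|j0.22| = 0.22
|j0.22 + 1.2| = √(0.22² + 1.2²) = 1.22
|j0.22 + 30| = √(0.22² + 30²) = 30
|L(j0.22)| = 12 × 0.22 / (1.22 × 30) = 0.072129
20 log₁₀(0.072129) = -22.84 dB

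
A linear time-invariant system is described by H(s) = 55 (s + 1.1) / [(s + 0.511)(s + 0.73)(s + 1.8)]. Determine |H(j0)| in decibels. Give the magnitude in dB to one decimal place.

H(0) = 55 × 1.1 / (0.511 × 0.73 × 1.8) = 90.103
20 log₁₀(90.103) = 39.09 dB

39.1 dB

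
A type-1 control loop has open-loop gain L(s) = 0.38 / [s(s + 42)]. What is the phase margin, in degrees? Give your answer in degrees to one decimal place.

Gain crossover: |L(jω)| = 1 at ω ≈ 0.00905 rad s⁻¹.
∠L(j0.00905) = −90° − arctan(0.00905/42) ≈ -90.01°
PM = 180° + (-90.01°) = 89.99°

90.0°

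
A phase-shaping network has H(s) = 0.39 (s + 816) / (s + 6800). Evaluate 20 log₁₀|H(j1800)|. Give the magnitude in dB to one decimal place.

-19.2 dB

|j1800 + 816| = √(1800² + 816²) = 1976
|j1800 + 6800| = √(1800² + 6800²) = 7034
|H(j1800)| = 0.39 × 1976 / 7034 = 0.10957
20 log₁₀(0.10957) = -19.21 dB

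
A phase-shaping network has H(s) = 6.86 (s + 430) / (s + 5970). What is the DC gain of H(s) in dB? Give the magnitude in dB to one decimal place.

-6.1 dB

H(0) = 6.86 × 430 / 5970 = 0.4941
20 log₁₀(0.4941) = -6.12 dB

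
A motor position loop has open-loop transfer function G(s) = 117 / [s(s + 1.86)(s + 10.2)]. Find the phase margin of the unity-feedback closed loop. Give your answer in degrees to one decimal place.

Gain crossover: |G(jω)| = 1 at ω ≈ 3.06 rad s⁻¹.
∠G(j3.06) = −90° − arctan(3.06/1.86) − arctan(3.06/10.2) ≈ -165.47°
PM = 180° + (-165.47°) = 14.53°

14.5°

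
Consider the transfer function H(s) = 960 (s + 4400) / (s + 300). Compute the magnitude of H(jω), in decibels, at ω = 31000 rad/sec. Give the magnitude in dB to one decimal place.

|j31000 + 4400| = √(31000² + 4400²) = 3.131e+04
|j31000 + 300| = √(31000² + 300²) = 3.1e+04
|H(j31000)| = 960 × 3.131e+04 / 3.1e+04 = 969.58
20 log₁₀(969.58) = 59.73 dB

59.7 dB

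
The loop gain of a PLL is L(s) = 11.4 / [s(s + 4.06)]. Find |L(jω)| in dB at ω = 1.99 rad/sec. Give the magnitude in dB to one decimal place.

2.1 dB

|j1.99 + 4.06| = √(1.99² + 4.06²) = 4.521
|j1.99| = 1.99
|L(j1.99)| = 11.4 / (4.521 × 1.99) = 1.267
20 log₁₀(1.267) = 2.06 dB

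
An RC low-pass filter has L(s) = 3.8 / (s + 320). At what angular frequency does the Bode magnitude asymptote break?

The single real pole at s = −320 gives a corner at ω = 320 rad s⁻¹.

320 rad s⁻¹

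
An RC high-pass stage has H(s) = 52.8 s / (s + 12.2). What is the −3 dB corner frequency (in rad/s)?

12.2 rad/s

For a single-pole high-pass, the −3 dB point is at the pole: ω = 12.2 rad/s.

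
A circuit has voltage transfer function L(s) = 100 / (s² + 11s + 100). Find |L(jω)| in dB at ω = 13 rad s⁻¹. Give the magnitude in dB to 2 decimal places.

-4.02 dB

|(j13)² + 11(j13) + 100| = |-69 + j143| = 158.8
|L(j13)| = 100 / 158.8 = 0.62982
20 log₁₀(0.62982) = -4.016 dB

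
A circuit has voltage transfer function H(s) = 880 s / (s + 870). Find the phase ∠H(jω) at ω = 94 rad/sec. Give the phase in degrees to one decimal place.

∠(j94) = 90.00°
∠(j94 + 870) = arctan(94/870) = 6.17°
∠H(j94) = 90.00° − 6.17° = 83.83°

83.8°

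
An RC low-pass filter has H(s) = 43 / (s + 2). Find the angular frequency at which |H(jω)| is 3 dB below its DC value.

For a single-pole low-pass, the −3 dB point is at the pole: ω = 2 rad/s.

2 rad/s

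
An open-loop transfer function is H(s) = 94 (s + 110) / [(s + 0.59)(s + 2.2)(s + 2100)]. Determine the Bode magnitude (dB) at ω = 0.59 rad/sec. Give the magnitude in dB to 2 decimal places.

|j0.59 + 110| = √(0.59² + 110²) = 110
|j0.59 + 0.59| = √(0.59² + 0.59²) = 0.8344
|j0.59 + 2.2| = √(0.59² + 2.2²) = 2.278
|j0.59 + 2100| = √(0.59² + 2100²) = 2100
|H(j0.59)| = 94 × 110 / (0.8344 × 2.278 × 2100) = 2.5908
20 log₁₀(2.5908) = 8.269 dB

8.27 dB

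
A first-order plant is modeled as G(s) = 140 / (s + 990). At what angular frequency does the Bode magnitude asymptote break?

990 rad/s

The single real pole at s = −990 gives a corner at ω = 990 rad/s.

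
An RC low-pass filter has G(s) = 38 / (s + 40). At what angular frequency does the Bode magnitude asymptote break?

40 rad/s

The single real pole at s = −40 gives a corner at ω = 40 rad/s.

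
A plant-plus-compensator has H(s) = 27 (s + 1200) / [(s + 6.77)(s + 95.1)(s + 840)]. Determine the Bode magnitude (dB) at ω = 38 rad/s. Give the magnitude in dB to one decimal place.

|j38 + 1200| = √(38² + 1200²) = 1201
|j38 + 6.77| = √(38² + 6.77²) = 38.6
|j38 + 95.1| = √(38² + 95.1²) = 102.4
|j38 + 840| = √(38² + 840²) = 840.9
|H(j38)| = 27 × 1201 / (38.6 × 102.4 × 840.9) = 0.0097527
20 log₁₀(0.0097527) = -40.22 dB

-40.2 dB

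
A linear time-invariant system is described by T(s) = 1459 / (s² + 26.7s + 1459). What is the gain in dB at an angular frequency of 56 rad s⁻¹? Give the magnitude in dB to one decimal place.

-3.8 dB

|(j56)² + 26.7(j56) + 1459| = |-1677 + j1495.2| = 2247
|T(j56)| = 1459 / 2247 = 0.64938
20 log₁₀(0.64938) = -3.75 dB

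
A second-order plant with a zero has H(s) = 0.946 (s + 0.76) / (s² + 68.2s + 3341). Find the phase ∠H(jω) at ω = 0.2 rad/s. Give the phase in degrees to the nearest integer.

15°

∠(j0.2 + 0.76) = arctan(0.2/0.76) = 14.74°
∠[(j0.2)² + 68.2(j0.2) + 3341] = ∠[3341 + j13.64] = 0.23°
∠H(j0.2) = 14.74° − 0.23° = 14.51°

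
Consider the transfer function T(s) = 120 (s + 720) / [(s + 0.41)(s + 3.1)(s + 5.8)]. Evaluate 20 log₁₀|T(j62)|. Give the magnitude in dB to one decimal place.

-8.8 dB

|j62 + 720| = √(62² + 720²) = 722.7
|j62 + 0.41| = √(62² + 0.41²) = 62
|j62 + 3.1| = √(62² + 3.1²) = 62.08
|j62 + 5.8| = √(62² + 5.8²) = 62.27
|T(j62)| = 120 × 722.7 / (62 × 62.08 × 62.27) = 0.36183
20 log₁₀(0.36183) = -8.83 dB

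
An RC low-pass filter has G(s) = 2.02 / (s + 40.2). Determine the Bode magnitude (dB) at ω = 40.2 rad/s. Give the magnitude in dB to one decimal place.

|j40.2 + 40.2| = √(40.2² + 40.2²) = 56.85
|G(j40.2)| = 2.02 / 56.85 = 0.035531
20 log₁₀(0.035531) = -28.99 dB

-29.0 dB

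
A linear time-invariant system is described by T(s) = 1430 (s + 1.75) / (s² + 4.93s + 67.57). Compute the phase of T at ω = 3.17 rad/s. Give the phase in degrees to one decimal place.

∠(j3.17 + 1.75) = arctan(3.17/1.75) = 61.10°
∠[(j3.17)² + 4.93(j3.17) + 67.57] = ∠[57.521 + j15.628] = 15.20°
∠T(j3.17) = 61.10° − 15.20° = 45.90°

45.9 deg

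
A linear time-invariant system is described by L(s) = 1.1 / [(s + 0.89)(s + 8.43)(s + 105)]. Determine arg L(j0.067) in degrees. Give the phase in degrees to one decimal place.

∠(j0.067 + 0.89) = arctan(0.067/0.89) = 4.31°
∠(j0.067 + 8.43) = arctan(0.067/8.43) = 0.46°
∠(j0.067 + 105) = arctan(0.067/105) = 0.04°
∠L(j0.067) = − (4.31° + 0.46° + 0.04°) = -4.80°

-4.8°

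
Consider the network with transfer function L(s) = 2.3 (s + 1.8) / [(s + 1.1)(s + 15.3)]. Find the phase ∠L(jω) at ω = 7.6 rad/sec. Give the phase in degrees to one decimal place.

-31.5°

∠(j7.6 + 1.8) = arctan(7.6/1.8) = 76.68°
∠(j7.6 + 1.1) = arctan(7.6/1.1) = 81.76°
∠(j7.6 + 15.3) = arctan(7.6/15.3) = 26.42°
∠L(j7.6) = 76.68° − (81.76° + 26.42°) = -31.50°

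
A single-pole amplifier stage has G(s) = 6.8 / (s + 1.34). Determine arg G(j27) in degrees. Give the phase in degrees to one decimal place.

∠(j27 + 1.34) = arctan(27/1.34) = 87.16°
∠G(j27) = −87.16° = -87.16°

-87.2°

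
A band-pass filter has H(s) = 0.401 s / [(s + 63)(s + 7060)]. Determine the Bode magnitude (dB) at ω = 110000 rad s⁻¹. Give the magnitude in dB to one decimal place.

-108.8 dB

|j110000| = 1.1e+05
|j110000 + 63| = √(110000² + 63²) = 1.1e+05
|j110000 + 7060| = √(110000² + 7060²) = 1.102e+05
|H(j110000)| = 0.401 × 1.1e+05 / (1.1e+05 × 1.102e+05) = 3.638e-06
20 log₁₀(3.638e-06) = -108.78 dB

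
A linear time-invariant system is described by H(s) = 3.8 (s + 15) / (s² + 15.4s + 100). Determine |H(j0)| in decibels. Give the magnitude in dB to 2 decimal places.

H(0) = 3.8 × 15 / 100 = 0.57
20 log₁₀(0.57) = -4.883 dB

-4.88 dB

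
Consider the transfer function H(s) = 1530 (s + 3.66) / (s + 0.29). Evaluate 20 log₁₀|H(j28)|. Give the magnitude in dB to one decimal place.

|j28 + 3.66| = √(28² + 3.66²) = 28.24
|j28 + 0.29| = √(28² + 0.29²) = 28
|H(j28)| = 1530 × 28.24 / 28 = 1542.9
20 log₁₀(1542.9) = 63.77 dB

63.8 dB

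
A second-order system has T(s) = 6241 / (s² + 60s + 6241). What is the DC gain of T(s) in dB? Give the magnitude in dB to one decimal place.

0.0 dB

T(0) = 6241 / 6241 = 1
20 log₁₀(1) = 0.00 dB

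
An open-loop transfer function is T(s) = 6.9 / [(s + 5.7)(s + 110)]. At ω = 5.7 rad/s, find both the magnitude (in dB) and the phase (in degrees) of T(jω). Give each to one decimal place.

|T| = -42.2 dB, ∠T = -48.0°

|j5.7 + 5.7| = √(5.7² + 5.7²) = 8.061
|j5.7 + 110| = √(5.7² + 110²) = 110.1
|T(j5.7)| = 6.9 / (8.061 × 110.1) = 0.0077711
20 log₁₀(0.0077711) = -42.19 dB
∠(j5.7 + 5.7) = arctan(5.7/5.7) = 45.00°
∠(j5.7 + 110) = arctan(5.7/110) = 2.97°
∠T(j5.7) = − (45.00° + 2.97°) = -47.97°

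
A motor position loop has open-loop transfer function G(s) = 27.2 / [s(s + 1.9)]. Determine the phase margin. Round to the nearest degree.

21°

Gain crossover: |G(jω)| = 1 at ω ≈ 5.05 rad/s.
∠G(j5.05) = −90° − arctan(5.05/1.9) ≈ -159.36°
PM = 180° + (-159.36°) = 20.64°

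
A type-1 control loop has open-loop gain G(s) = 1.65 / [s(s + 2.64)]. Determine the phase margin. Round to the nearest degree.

Gain crossover: |G(jω)| = 1 at ω ≈ 0.609 rad/s.
∠G(j0.609) = −90° − arctan(0.609/2.64) ≈ -102.99°
PM = 180° + (-102.99°) = 77.01°

77°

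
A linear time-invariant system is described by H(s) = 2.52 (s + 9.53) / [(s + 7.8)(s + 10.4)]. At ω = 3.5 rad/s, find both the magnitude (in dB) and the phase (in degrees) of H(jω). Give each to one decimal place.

|H| = -11.3 dB, ∠H = -22.6°

|j3.5 + 9.53| = √(3.5² + 9.53²) = 10.15
|j3.5 + 7.8| = √(3.5² + 7.8²) = 8.549
|j3.5 + 10.4| = √(3.5² + 10.4²) = 10.97
|H(j3.5)| = 2.52 × 10.15 / (8.549 × 10.97) = 0.27271
20 log₁₀(0.27271) = -11.29 dB
∠(j3.5 + 9.53) = arctan(3.5/9.53) = 20.17°
∠(j3.5 + 7.8) = arctan(3.5/7.8) = 24.17°
∠(j3.5 + 10.4) = arctan(3.5/10.4) = 18.60°
∠H(j3.5) = 20.17° − (24.17° + 18.60°) = -22.60°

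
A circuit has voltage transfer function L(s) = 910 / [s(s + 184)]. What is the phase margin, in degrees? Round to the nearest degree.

Gain crossover: |L(jω)| = 1 at ω ≈ 4.94 rad/s.
∠L(j4.94) = −90° − arctan(4.94/184) ≈ -91.54°
PM = 180° + (-91.54°) = 88.46°

88°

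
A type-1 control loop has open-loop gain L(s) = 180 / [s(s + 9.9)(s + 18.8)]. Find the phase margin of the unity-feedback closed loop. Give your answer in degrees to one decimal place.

81.5°

Gain crossover: |L(jω)| = 1 at ω ≈ 0.961 rad/s.
∠L(j0.961) = −90° − arctan(0.961/9.9) − arctan(0.961/18.8) ≈ -98.47°
PM = 180° + (-98.47°) = 81.53°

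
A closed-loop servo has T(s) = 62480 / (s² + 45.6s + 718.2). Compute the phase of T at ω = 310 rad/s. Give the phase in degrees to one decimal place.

∠[(j310)² + 45.6(j310) + 718.2] = ∠[-95382 + j14136] = 171.57°
∠T(j310) = −171.57° = -171.57°

-171.6°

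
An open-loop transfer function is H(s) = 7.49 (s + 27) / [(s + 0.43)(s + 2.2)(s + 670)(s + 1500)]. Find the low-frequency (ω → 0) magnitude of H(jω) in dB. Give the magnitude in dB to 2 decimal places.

-73.44 dB

H(0) = 7.49 × 27 / (0.43 × 2.2 × 670 × 1500) = 0.00021271
20 log₁₀(0.00021271) = -73.444 dB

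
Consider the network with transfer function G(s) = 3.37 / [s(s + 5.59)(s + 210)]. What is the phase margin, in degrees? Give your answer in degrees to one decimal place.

90.0 deg

Gain crossover: |G(jω)| = 1 at ω ≈ 0.00287 rad s⁻¹.
∠G(j0.00287) = −90° − arctan(0.00287/5.59) − arctan(0.00287/210) ≈ -90.03°
PM = 180° + (-90.03°) = 89.97°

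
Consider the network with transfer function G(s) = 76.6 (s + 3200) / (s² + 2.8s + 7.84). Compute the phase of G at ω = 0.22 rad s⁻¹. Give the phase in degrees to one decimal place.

-4.5°

∠(j0.22 + 3200) = arctan(0.22/3200) = 0.00°
∠[(j0.22)² + 2.8(j0.22) + 7.84] = ∠[7.7916 + j0.616] = 4.52°
∠G(j0.22) = 0.00° − 4.52° = -4.52°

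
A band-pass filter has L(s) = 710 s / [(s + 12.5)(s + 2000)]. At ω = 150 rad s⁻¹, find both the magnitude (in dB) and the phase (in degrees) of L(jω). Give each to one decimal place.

|L| = -9.0 dB, ∠L = 0.5°

|j150| = 150
|j150 + 12.5| = √(150² + 12.5²) = 150.5
|j150 + 2000| = √(150² + 2000²) = 2006
|L(j150)| = 710 × 150 / (150.5 × 2006) = 0.35278
20 log₁₀(0.35278) = -9.05 dB
∠(j150) = 90.00°
∠(j150 + 12.5) = arctan(150/12.5) = 85.24°
∠(j150 + 2000) = arctan(150/2000) = 4.29°
∠L(j150) = 90.00° − (85.24° + 4.29°) = 0.47°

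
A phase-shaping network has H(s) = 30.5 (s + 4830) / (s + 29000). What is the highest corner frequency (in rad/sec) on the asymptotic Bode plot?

Break frequencies occur at each pole and zero magnitude: 4830 rad/sec, 29000 rad/sec.
The highest is 29000 rad/sec.

29000 rad/sec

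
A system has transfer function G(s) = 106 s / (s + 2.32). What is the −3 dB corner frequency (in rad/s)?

2.32 rad/s

For a single-pole high-pass, the −3 dB point is at the pole: ω = 2.32 rad/s.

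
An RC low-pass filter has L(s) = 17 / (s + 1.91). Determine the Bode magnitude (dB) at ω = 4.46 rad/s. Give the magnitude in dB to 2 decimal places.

10.89 dB

|j4.46 + 1.91| = √(4.46² + 1.91²) = 4.852
|L(j4.46)| = 17 / 4.852 = 3.5039
20 log₁₀(3.5039) = 10.891 dB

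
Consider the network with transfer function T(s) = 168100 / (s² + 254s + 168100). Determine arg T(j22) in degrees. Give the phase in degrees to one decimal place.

-1.9°

∠[(j22)² + 254(j22) + 168100] = ∠[1.6762e+05 + j5588] = 1.91°
∠T(j22) = −1.91° = -1.91°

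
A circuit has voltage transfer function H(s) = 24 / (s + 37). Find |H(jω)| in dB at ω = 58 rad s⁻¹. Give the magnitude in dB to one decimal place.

|j58 + 37| = √(58² + 37²) = 68.8
|H(j58)| = 24 / 68.8 = 0.34885
20 log₁₀(0.34885) = -9.15 dB

-9.1 dB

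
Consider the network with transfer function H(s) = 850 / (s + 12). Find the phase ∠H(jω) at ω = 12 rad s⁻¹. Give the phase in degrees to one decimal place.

-45.0 deg

∠(j12 + 12) = arctan(12/12) = 45.00°
∠H(j12) = −45.00° = -45.00°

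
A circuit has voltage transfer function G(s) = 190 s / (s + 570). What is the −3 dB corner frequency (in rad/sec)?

For a single-pole high-pass, the −3 dB point is at the pole: ω = 570 rad/sec.

570 rad/sec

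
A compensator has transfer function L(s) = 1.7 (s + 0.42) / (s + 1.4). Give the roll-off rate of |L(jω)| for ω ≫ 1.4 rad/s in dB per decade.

0 dB/decade

With 1 zero and 1 pole, the high-frequency asymptotic slope is 20 × (1 − 1) = 0 dB/decade.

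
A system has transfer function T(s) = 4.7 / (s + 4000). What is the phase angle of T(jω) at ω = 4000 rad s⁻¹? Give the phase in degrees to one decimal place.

∠(j4000 + 4000) = arctan(4000/4000) = 45.00°
∠T(j4000) = −45.00° = -45.00°

-45.0°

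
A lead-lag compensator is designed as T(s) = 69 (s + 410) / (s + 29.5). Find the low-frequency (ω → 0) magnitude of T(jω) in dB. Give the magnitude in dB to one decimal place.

T(0) = 69 × 410 / 29.5 = 958.98
20 log₁₀(958.98) = 59.64 dB

59.6 dB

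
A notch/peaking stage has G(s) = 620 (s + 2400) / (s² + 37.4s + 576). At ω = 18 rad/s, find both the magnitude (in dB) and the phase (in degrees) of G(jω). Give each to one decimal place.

|j18 + 2400| = √(18² + 2400²) = 2400
|(j18)² + 37.4(j18) + 576| = |252 + j673.2| = 718.8
|G(j18)| = 620 × 2400 / 718.8 = 2070.1
20 log₁₀(2070.1) = 66.32 dB
∠(j18 + 2400) = arctan(18/2400) = 0.43°
∠[(j18)² + 37.4(j18) + 576] = ∠[252 + j673.2] = 69.48°
∠G(j18) = 0.43° − 69.48° = -69.05°

|G| = 66.3 dB, ∠G = -69.0 deg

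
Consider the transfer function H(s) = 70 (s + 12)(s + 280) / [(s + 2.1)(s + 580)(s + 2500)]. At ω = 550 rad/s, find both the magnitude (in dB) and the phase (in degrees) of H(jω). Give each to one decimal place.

|H| = -33.5 dB, ∠H = 6.1°

|j550 + 12| = √(550² + 12²) = 550.1
|j550 + 280| = √(550² + 280²) = 617.2
|j550 + 2.1| = √(550² + 2.1²) = 550
|j550 + 580| = √(550² + 580²) = 799.3
|j550 + 2500| = √(550² + 2500²) = 2560
|H(j550)| = 70 × 550.1 × 617.2 / (550 × 799.3 × 2560) = 0.02112
20 log₁₀(0.02112) = -33.51 dB
∠(j550 + 12) = arctan(550/12) = 88.75°
∠(j550 + 280) = arctan(550/280) = 63.02°
∠(j550 + 2.1) = arctan(550/2.1) = 89.78°
∠(j550 + 580) = arctan(550/580) = 43.48°
∠(j550 + 2500) = arctan(550/2500) = 12.41°
∠H(j550) = 88.75° + 63.02° − (89.78° + 43.48° + 12.41°) = 6.10°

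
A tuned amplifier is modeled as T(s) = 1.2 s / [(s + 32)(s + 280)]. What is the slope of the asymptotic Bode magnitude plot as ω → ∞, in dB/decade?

With 1 zero and 2 poles, the high-frequency asymptotic slope is 20 × (1 − 2) = -20 dB/decade.

-20 dB/decade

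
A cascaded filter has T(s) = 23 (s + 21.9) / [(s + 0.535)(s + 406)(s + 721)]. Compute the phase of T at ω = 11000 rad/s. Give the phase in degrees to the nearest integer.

∠(j11000 + 21.9) = arctan(11000/21.9) = 89.89°
∠(j11000 + 0.535) = arctan(11000/0.535) = 90.00°
∠(j11000 + 406) = arctan(11000/406) = 87.89°
∠(j11000 + 721) = arctan(11000/721) = 86.25°
∠T(j11000) = 89.89° − (90.00° + 87.89° + 86.25°) = -174.25°

-174°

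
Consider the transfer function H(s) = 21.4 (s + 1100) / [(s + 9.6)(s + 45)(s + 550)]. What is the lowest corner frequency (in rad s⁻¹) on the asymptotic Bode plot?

Break frequencies occur at each pole and zero magnitude: 9.6 rad s⁻¹, 45 rad s⁻¹, 550 rad s⁻¹, 1100 rad s⁻¹.
The lowest is 9.6 rad s⁻¹.

9.6 rad s⁻¹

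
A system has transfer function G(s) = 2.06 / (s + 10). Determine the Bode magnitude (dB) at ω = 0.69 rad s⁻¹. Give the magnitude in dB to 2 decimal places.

|j0.69 + 10| = √(0.69² + 10²) = 10.02
|G(j0.69)| = 2.06 / 10.02 = 0.20551
20 log₁₀(0.20551) = -13.743 dB

-13.74 dB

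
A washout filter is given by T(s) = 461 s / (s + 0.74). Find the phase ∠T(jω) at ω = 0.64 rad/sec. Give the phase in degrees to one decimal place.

49.1°

∠(j0.64) = 90.00°
∠(j0.64 + 0.74) = arctan(0.64/0.74) = 40.86°
∠T(j0.64) = 90.00° − 40.86° = 49.14°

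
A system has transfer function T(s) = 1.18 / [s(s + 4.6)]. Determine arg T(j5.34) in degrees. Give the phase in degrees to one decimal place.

-139.3°

∠(j5.34 + 4.6) = arctan(5.34/4.6) = 49.26°
∠(j5.34) = 90.00°
∠T(j5.34) = − (49.26° + 90.00°) = -139.26°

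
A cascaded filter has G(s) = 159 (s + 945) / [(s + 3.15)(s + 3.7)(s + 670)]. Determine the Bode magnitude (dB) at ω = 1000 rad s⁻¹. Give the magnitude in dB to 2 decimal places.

|j1000 + 945| = √(1000² + 945²) = 1376
|j1000 + 3.15| = √(1000² + 3.15²) = 1000
|j1000 + 3.7| = √(1000² + 3.7²) = 1000
|j1000 + 670| = √(1000² + 670²) = 1204
|G(j1000)| = 159 × 1376 / (1000 × 1000 × 1204) = 0.00018174
20 log₁₀(0.00018174) = -74.811 dB

-74.81 dB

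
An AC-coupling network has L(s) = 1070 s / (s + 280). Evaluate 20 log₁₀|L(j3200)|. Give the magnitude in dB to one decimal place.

|j3200| = 3200
|j3200 + 280| = √(3200² + 280²) = 3212
|L(j3200)| = 1070 × 3200 / 3212 = 1065.9
20 log₁₀(1065.9) = 60.55 dB

60.6 dB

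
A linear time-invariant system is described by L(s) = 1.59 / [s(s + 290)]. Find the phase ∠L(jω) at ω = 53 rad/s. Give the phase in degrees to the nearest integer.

∠(j53 + 290) = arctan(53/290) = 10.36°
∠(j53) = 90.00°
∠L(j53) = − (10.36° + 90.00°) = -100.36°

-100°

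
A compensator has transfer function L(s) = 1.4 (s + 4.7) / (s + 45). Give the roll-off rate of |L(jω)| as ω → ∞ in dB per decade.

With 1 zero and 1 pole, the high-frequency asymptotic slope is 20 × (1 − 1) = 0 dB/decade.

0 dB/decade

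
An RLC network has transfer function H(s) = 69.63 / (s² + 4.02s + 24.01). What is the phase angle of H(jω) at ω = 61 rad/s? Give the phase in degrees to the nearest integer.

-176°

∠[(j61)² + 4.02(j61) + 24.01] = ∠[-3697 + j245.22] = 176.21°
∠H(j61) = −176.21° = -176.21°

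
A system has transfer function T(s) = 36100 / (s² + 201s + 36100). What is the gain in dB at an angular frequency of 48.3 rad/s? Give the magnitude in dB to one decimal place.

0.2 dB

|(j48.3)² + 201(j48.3) + 36100| = |33767 + j9708.3| = 3.514e+04
|T(j48.3)| = 36100 / 3.514e+04 = 1.0275
20 log₁₀(1.0275) = 0.24 dB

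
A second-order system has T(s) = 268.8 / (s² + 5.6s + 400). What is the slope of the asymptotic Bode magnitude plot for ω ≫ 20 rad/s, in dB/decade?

-40 dB/decade

With 0 zeros and 2 poles, the high-frequency asymptotic slope is 20 × (0 − 2) = -40 dB/decade.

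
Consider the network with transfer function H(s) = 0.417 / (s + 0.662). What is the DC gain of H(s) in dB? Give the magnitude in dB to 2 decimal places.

-4.01 dB

H(0) = 0.417 / 0.662 = 0.62991
20 log₁₀(0.62991) = -4.014 dB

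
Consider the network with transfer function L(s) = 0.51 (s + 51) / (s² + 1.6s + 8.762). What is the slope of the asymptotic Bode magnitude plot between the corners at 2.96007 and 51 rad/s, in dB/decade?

-40 dB/decade

In this band the factors already past their corner are: complex pole pair at ωₙ ≈ 2.96; net slope = -40 dB/decade.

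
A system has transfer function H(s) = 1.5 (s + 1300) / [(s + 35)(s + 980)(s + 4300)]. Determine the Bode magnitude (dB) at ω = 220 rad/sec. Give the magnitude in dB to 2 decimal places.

-113.75 dB

|j220 + 1300| = √(220² + 1300²) = 1318
|j220 + 35| = √(220² + 35²) = 222.8
|j220 + 980| = √(220² + 980²) = 1004
|j220 + 4300| = √(220² + 4300²) = 4306
|H(j220)| = 1.5 × 1318 / (222.8 × 1004 × 4306) = 2.0529e-06
20 log₁₀(2.0529e-06) = -113.752 dB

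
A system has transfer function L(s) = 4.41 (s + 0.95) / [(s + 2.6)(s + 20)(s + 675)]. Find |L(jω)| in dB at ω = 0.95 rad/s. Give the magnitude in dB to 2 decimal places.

-76.01 dB

|j0.95 + 0.95| = √(0.95² + 0.95²) = 1.344
|j0.95 + 2.6| = √(0.95² + 2.6²) = 2.768
|j0.95 + 20| = √(0.95² + 20²) = 20.02
|j0.95 + 675| = √(0.95² + 675²) = 675
|L(j0.95)| = 4.41 × 1.344 / (2.768 × 20.02 × 675) = 0.00015837
20 log₁₀(0.00015837) = -76.007 dB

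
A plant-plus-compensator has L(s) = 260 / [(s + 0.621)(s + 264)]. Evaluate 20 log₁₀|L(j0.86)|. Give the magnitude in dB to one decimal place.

-0.6 dB

|j0.86 + 0.621| = √(0.86² + 0.621²) = 1.061
|j0.86 + 264| = √(0.86² + 264²) = 264
|L(j0.86)| = 260 / (1.061 × 264) = 0.92842
20 log₁₀(0.92842) = -0.65 dB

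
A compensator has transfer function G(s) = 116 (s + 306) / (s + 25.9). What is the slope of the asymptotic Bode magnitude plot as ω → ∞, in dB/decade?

With 1 zero and 1 pole, the high-frequency asymptotic slope is 20 × (1 − 1) = 0 dB/decade.

0 dB/decade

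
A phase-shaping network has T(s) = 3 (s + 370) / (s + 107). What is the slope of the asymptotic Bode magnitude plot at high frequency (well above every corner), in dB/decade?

With 1 zero and 1 pole, the high-frequency asymptotic slope is 20 × (1 − 1) = 0 dB/decade.

0 dB/decade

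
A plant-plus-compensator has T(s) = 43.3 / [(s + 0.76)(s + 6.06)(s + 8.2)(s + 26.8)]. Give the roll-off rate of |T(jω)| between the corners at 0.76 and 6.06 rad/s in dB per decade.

In this band the factors already past their corner are: pole at 0.76; net slope = -20 dB/decade.

-20 dB/decade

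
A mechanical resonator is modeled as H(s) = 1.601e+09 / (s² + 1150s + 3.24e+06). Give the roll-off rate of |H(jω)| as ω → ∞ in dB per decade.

With 0 zeros and 2 poles, the high-frequency asymptotic slope is 20 × (0 − 2) = -40 dB/decade.

-40 dB/decade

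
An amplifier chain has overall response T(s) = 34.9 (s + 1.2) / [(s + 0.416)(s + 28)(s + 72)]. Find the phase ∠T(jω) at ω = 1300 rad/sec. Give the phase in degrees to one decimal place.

-175.6°

∠(j1300 + 1.2) = arctan(1300/1.2) = 89.95°
∠(j1300 + 0.416) = arctan(1300/0.416) = 89.98°
∠(j1300 + 28) = arctan(1300/28) = 88.77°
∠(j1300 + 72) = arctan(1300/72) = 86.83°
∠T(j1300) = 89.95° − (89.98° + 88.77° + 86.83°) = -175.63°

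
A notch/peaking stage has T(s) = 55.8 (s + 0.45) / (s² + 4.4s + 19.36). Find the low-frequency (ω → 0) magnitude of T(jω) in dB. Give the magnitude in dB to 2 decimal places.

2.26 dB

T(0) = 55.8 × 0.45 / 19.36 = 1.297
20 log₁₀(1.297) = 2.259 dB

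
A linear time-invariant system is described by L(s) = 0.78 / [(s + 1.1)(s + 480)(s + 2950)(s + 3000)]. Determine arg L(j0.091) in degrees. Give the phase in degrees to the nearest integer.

∠(j0.091 + 1.1) = arctan(0.091/1.1) = 4.73°
∠(j0.091 + 480) = arctan(0.091/480) = 0.01°
∠(j0.091 + 2950) = arctan(0.091/2950) = 0.00°
∠(j0.091 + 3000) = arctan(0.091/3000) = 0.00°
∠L(j0.091) = − (4.73° + 0.01° + 0.00° + 0.00°) = -4.74°

-5°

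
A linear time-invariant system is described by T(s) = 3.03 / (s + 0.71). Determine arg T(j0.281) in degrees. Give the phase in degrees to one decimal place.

∠(j0.281 + 0.71) = arctan(0.281/0.71) = 21.59°
∠T(j0.281) = −21.59° = -21.59°

-21.6°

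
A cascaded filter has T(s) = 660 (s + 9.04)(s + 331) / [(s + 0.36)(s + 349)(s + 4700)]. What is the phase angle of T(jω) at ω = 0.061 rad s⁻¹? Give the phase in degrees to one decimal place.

-9.2°

∠(j0.061 + 9.04) = arctan(0.061/9.04) = 0.39°
∠(j0.061 + 331) = arctan(0.061/331) = 0.01°
∠(j0.061 + 0.36) = arctan(0.061/0.36) = 9.62°
∠(j0.061 + 349) = arctan(0.061/349) = 0.01°
∠(j0.061 + 4700) = arctan(0.061/4700) = 0.00°
∠T(j0.061) = 0.39° + 0.01° − (9.62° + 0.01° + 0.00°) = -9.23°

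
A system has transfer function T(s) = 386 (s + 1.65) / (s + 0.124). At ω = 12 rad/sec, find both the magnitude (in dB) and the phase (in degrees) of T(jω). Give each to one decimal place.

|T| = 51.8 dB, ∠T = -7.2°

|j12 + 1.65| = √(12² + 1.65²) = 12.11
|j12 + 0.124| = √(12² + 0.124²) = 12
|T(j12)| = 386 × 12.11 / 12 = 389.61
20 log₁₀(389.61) = 51.81 dB
∠(j12 + 1.65) = arctan(12/1.65) = 82.17°
∠(j12 + 0.124) = arctan(12/0.124) = 89.41°
∠T(j12) = 82.17° − 89.41° = -7.24°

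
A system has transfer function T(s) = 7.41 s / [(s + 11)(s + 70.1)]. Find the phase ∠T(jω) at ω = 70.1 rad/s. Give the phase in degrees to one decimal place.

-36.1°

∠(j70.1) = 90.00°
∠(j70.1 + 11) = arctan(70.1/11) = 81.08°
∠(j70.1 + 70.1) = arctan(70.1/70.1) = 45.00°
∠T(j70.1) = 90.00° − (81.08° + 45.00°) = -36.08°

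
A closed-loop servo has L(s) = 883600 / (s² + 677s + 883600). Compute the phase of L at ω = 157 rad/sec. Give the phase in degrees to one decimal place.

-7.1°

∠[(j157)² + 677(j157) + 883600] = ∠[8.5895e+05 + j1.0629e+05] = 7.05°
∠L(j157) = −7.05° = -7.05°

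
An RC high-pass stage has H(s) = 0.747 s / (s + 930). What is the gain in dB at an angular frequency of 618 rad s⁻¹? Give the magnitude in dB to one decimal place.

|j618| = 618
|j618 + 930| = √(618² + 930²) = 1117
|H(j618)| = 0.747 × 618 / 1117 = 0.41343
20 log₁₀(0.41343) = -7.67 dB

-7.7 dB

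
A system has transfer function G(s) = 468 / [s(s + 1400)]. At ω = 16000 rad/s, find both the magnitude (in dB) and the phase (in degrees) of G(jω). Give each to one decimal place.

|G| = -114.8 dB, ∠G = -175.0°

|j16000 + 1400| = √(16000² + 1400²) = 1.606e+04
|j16000| = 1.6e+04
|G(j16000)| = 468 / (1.606e+04 × 1.6e+04) = 1.8212e-06
20 log₁₀(1.8212e-06) = -114.79 dB
∠(j16000 + 1400) = arctan(16000/1400) = 85.00°
∠(j16000) = 90.00°
∠G(j16000) = − (85.00° + 90.00°) = -175.00°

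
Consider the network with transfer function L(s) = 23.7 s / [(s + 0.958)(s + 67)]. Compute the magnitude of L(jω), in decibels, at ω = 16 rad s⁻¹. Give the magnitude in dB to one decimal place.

-9.3 dB

|j16| = 16
|j16 + 0.958| = √(16² + 0.958²) = 16.03
|j16 + 67| = √(16² + 67²) = 68.88
|L(j16)| = 23.7 × 16 / (16.03 × 68.88) = 0.34344
20 log₁₀(0.34344) = -9.28 dB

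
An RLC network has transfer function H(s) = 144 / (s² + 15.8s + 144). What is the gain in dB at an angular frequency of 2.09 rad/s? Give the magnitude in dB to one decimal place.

0.0 dB

|(j2.09)² + 15.8(j2.09) + 144| = |139.63 + j33.022| = 143.5
|H(j2.09)| = 144 / 143.5 = 1.0036
20 log₁₀(1.0036) = 0.03 dB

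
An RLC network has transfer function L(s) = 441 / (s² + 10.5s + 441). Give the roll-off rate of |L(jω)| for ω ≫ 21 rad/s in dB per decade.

-40 dB/decade

With 0 zeros and 2 poles, the high-frequency asymptotic slope is 20 × (0 − 2) = -40 dB/decade.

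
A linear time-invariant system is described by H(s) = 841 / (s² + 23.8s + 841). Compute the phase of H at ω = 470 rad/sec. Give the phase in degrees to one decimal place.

∠[(j470)² + 23.8(j470) + 841] = ∠[-2.2006e+05 + j11186] = 177.09°
∠H(j470) = −177.09° = -177.09°

-177.1°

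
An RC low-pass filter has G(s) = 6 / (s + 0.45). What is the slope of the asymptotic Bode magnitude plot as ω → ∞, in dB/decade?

With 0 zeros and 1 pole, the high-frequency asymptotic slope is 20 × (0 − 1) = -20 dB/decade.

-20 dB/decade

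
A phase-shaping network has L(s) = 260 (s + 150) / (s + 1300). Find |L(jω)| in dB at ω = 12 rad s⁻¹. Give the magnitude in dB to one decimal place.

29.6 dB

|j12 + 150| = √(12² + 150²) = 150.5
|j12 + 1300| = √(12² + 1300²) = 1300
|L(j12)| = 260 × 150.5 / 1300 = 30.095
20 log₁₀(30.095) = 29.57 dB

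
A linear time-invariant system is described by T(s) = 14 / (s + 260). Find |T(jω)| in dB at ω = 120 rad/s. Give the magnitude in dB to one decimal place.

|j120 + 260| = √(120² + 260²) = 286.4
|T(j120)| = 14 / 286.4 = 0.04889
20 log₁₀(0.04889) = -26.22 dB

-26.2 dB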